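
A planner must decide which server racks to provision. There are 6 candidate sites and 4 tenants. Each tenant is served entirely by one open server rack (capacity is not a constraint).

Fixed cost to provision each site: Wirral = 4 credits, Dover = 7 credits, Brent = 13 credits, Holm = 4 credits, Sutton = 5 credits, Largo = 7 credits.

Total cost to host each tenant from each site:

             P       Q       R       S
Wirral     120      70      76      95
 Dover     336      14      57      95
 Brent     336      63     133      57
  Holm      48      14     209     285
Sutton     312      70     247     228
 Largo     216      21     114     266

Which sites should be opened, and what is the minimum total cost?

For any fixed open set, each tenant goes to its cheapest open site; total = fixed + service.
{Dover, Brent, Holm}: P→Holm 48, Q→Dover 14, R→Dover 57, S→Brent 57. Service 176; fixed 24; total 200.
{Wirral, Dover, Brent, Holm}: service 176 + fixed 28 = 204
{Dover, Brent, Holm, Sutton}: P→Holm 48, Q→Dover 14, R→Dover 57, S→Brent 57. Service 176; fixed 29; total 205.
{Wirral, Dover, Brent, Holm, Sutton, Largo}: service 176 + fixed 40 = 216
No other subset beats 200.

Open Dover, Brent and Holm; minimum total cost 200.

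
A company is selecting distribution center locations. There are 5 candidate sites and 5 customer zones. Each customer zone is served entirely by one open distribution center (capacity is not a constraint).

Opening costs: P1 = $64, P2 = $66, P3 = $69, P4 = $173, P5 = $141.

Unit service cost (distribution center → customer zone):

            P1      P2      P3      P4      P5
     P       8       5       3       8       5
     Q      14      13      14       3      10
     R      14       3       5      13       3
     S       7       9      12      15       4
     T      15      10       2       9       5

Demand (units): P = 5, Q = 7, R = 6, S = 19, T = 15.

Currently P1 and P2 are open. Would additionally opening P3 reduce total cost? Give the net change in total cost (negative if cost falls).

Current service cost with {P1, P2}: 417.
Adding P3: each customer zone re-picks its cheapest; new service cost 287, saving 130.
Extra fixed cost: 69. Net change = 69 − 130 = -61.
(Totals: 547 → 486.)

Yes — net change −61 (cost falls by 61).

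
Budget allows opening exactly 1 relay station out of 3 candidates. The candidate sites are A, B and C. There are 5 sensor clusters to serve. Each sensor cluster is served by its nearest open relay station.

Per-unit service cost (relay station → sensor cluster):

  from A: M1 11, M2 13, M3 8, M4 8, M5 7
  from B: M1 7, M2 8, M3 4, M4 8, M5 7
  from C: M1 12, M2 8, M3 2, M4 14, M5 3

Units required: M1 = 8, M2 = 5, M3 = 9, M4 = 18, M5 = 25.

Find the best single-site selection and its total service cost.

Choose B only; total service cost 451.

With exactly 1 open, each sensor cluster uses its cheapest among the chosen.
{B}: M1→B 7·8=56, M2→B 8·5=40, M3→B 4·9=36, M4→B 8·18=144, M5→B 7·25=175. Service cost 451.
{C}: service cost 481
{A}: service cost 544
Among all 3 size-1 choices, {B} is lowest.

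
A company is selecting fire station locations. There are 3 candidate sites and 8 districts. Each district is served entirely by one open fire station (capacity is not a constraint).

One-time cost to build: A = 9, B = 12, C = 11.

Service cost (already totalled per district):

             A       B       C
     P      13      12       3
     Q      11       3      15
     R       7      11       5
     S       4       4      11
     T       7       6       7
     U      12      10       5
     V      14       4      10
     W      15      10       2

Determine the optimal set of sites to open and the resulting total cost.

Open B and C; minimum total cost 55.

For any fixed open set, each district goes to its cheapest open site; total = fixed + service.
{B, C}: P→C 3, Q→B 3, R→C 5, S→B 4, T→B 6, U→C 5, V→B 4, W→C 2. Service 32; fixed 23; total 55.
{A, B, C}: service 32 + fixed 32 = 64
{A, C}: service 47 + fixed 20 = 67
{A}: P→A 13, Q→A 11, R→A 7, S→A 4, T→A 7, U→A 12, V→A 14, W→A 15. Service 83; fixed 9; total 92.
No other subset beats 55.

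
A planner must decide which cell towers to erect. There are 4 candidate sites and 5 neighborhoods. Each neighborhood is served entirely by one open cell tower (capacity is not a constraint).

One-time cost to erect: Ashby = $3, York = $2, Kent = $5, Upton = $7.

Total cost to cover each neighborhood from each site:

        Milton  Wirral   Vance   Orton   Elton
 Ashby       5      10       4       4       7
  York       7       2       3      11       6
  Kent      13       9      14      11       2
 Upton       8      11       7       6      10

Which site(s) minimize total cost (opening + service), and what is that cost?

Open Ashby and York; minimum total cost 25.

For any fixed open set, each neighborhood goes to its cheapest open site; total = fixed + service.
{Ashby, York}: Milton→Ashby 5, Wirral→York 2, Vance→York 3, Orton→Ashby 4, Elton→York 6. Service 20; fixed 5; total 25.
{Ashby, York, Kent}: Milton→Ashby 5, Wirral→York 2, Vance→York 3, Orton→Ashby 4, Elton→Kent 2. Service 16; fixed 10; total 26.
{York}: service 29 + fixed 2 = 31
{Ashby, York, Kent, Upton}: service 16 + fixed 17 = 33
No other subset beats 25.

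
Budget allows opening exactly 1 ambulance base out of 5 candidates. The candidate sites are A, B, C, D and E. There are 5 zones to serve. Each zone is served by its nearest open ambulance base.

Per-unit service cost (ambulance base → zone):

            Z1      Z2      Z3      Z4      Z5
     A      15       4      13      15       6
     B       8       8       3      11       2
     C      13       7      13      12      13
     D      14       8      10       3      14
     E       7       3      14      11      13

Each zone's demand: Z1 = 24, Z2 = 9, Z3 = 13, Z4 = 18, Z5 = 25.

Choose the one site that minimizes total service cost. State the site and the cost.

Choose B only; total service cost 551.

With exactly 1 open, each zone uses its cheapest among the chosen.
{B}: Z1→B 8·24=192, Z2→B 8·9=72, Z3→B 3·13=39, Z4→B 11·18=198, Z5→B 2·25=50. Service cost 551.
{E}: service cost 900
{D}: service cost 942
Among all 5 size-1 choices, {B} is lowest.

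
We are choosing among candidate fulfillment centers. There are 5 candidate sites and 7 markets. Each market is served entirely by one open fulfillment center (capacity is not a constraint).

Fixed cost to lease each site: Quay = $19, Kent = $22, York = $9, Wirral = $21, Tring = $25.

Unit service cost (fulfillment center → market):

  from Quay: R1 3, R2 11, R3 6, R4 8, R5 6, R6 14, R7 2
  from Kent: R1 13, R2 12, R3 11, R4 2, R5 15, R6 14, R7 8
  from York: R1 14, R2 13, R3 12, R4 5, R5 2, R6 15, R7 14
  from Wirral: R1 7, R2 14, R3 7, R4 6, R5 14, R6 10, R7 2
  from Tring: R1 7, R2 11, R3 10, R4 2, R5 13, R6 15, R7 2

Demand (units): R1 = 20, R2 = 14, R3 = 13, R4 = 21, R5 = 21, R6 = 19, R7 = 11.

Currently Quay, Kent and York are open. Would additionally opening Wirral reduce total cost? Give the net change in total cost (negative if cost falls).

Yes — net change −55 (cost falls by 55).

Current service cost with {Quay, Kent, York}: 664.
Adding Wirral: each market re-picks its cheapest; new service cost 588, saving 76.
Extra fixed cost: 21. Net change = 21 − 76 = -55.
(Totals: 714 → 659.)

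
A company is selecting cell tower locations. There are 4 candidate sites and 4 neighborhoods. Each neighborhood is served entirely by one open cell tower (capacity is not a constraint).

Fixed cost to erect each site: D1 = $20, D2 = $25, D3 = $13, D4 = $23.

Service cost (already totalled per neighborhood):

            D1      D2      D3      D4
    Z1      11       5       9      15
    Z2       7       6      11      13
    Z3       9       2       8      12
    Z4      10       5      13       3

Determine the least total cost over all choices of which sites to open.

Minimum total cost: 43

For any fixed open set, each neighborhood goes to its cheapest open site; total = fixed + service.
{D2}: Z1→D2 5, Z2→D2 6, Z3→D2 2, Z4→D2 5. Service 18; fixed 25; total 43.
{D3}: service 41 + fixed 13 = 54
{D2, D3}: Z1→D2 5, Z2→D2 6, Z3→D2 2, Z4→D2 5. Service 18; fixed 38; total 56.
{D1, D2, D3, D4}: service 16 + fixed 81 = 97
(All 15 nonempty subsets were checked; D2 only is lowest.)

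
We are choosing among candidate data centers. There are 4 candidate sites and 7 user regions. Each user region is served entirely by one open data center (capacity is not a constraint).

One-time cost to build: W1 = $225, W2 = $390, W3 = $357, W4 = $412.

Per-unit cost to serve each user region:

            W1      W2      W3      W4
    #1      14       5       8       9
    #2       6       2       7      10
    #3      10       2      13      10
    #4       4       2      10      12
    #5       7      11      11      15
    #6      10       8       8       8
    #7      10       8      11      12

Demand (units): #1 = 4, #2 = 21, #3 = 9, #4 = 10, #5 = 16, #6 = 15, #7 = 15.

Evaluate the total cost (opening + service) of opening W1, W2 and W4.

Total cost: 1479

Each user region is assigned to its cheapest site among the open ones.
{W1, W2, W4}: #1→W2 5·4=20, #2→W2 2·21=42, #3→W2 2·9=18, #4→W2 2·10=20, #5→W1 7·16=112, #6→W2 8·15=120, #7→W2 8·15=120. Service 452; fixed 1027; total 1479.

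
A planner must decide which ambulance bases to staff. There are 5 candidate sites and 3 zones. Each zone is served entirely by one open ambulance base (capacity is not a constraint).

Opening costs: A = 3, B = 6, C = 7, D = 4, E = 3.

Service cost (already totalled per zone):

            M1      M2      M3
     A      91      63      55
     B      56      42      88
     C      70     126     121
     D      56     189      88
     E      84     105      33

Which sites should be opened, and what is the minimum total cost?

For any fixed open set, each zone goes to its cheapest open site; total = fixed + service.
{B, E}: M1→B 56, M2→B 42, M3→E 33. Service 131; fixed 9; total 140.
{A, B, E}: M1→B 56, M2→B 42, M3→E 33. Service 131; fixed 12; total 143.
{B, D, E}: service 131 + fixed 13 = 144
{A, B, C, D, E}: M1→B 56, M2→B 42, M3→E 33. Service 131; fixed 23; total 154.
No other subset beats 140.

Open B and E; minimum total cost 140.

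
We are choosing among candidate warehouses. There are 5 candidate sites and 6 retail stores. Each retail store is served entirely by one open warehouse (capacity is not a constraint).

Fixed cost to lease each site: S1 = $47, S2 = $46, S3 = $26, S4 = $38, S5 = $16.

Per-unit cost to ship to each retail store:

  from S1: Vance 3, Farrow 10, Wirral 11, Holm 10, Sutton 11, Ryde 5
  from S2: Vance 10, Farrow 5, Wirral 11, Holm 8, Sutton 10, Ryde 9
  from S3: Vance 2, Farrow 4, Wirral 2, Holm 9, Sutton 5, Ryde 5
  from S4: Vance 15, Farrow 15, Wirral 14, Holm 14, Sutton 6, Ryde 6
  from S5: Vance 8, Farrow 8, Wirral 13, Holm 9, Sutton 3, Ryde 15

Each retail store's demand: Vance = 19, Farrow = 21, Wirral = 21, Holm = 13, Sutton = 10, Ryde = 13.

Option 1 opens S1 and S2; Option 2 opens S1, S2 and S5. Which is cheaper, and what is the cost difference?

Option 1: {S1, S2}: Vance→S1 3·19=57, Farrow→S2 5·21=105, Wirral→S1 11·21=231, Holm→S2 8·13=104, Sutton→S2 10·10=100, Ryde→S1 5·13=65. Service 662; fixed 93; total 755.
Option 2: {S1, S2, S5}: Vance→S1 3·19=57, Farrow→S2 5·21=105, Wirral→S1 11·21=231, Holm→S2 8·13=104, Sutton→S5 3·10=30, Ryde→S1 5·13=65. Service 592; fixed 109; total 701.
Difference: |755 − 701| = 54.

Option 2 is cheaper by 54.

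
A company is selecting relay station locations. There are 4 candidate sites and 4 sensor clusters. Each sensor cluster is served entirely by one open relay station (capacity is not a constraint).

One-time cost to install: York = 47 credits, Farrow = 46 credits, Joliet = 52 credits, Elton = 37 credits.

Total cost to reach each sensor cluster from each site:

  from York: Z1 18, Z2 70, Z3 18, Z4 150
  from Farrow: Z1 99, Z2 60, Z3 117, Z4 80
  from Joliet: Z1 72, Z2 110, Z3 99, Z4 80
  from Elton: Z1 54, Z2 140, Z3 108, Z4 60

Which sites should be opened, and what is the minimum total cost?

For any fixed open set, each sensor cluster goes to its cheapest open site; total = fixed + service.
{York, Elton}: Z1→York 18, Z2→York 70, Z3→York 18, Z4→Elton 60. Service 166; fixed 84; total 250.
{York, Farrow}: Z1→York 18, Z2→Farrow 60, Z3→York 18, Z4→Farrow 80. Service 176; fixed 93; total 269.
{York, Joliet}: service 186 + fixed 99 = 285
{York, Farrow, Joliet, Elton}: Z1→York 18, Z2→Farrow 60, Z3→York 18, Z4→Elton 60. Service 156; fixed 182; total 338.
No other subset beats 250.

Open York and Elton; minimum total cost 250.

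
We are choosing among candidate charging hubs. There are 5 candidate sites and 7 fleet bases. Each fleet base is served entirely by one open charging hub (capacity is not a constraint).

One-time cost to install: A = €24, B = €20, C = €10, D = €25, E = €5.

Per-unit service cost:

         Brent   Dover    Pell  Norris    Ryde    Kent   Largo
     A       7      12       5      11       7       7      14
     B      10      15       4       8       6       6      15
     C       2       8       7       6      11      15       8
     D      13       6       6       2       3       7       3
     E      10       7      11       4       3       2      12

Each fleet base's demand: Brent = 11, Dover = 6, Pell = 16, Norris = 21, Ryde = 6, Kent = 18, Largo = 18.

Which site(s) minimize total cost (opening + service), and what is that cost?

For any fixed open set, each fleet base goes to its cheapest open site; total = fixed + service.
{B, C, D, E}: Brent→C 2·11=22, Dover→D 6·6=36, Pell→B 4·16=64, Norris→D 2·21=42, Ryde→D 3·6=18, Kent→E 2·18=36, Largo→D 3·18=54. Service 272; fixed 60; total 332.
{C, D, E}: Brent→C 2·11=22, Dover→D 6·6=36, Pell→D 6·16=96, Norris→D 2·21=42, Ryde→D 3·6=18, Kent→E 2·18=36, Largo→D 3·18=54. Service 304; fixed 40; total 344.
{A, C, D, E}: Brent→C 2·11=22, Dover→D 6·6=36, Pell→A 5·16=80, Norris→D 2·21=42, Ryde→D 3·6=18, Kent→E 2·18=36, Largo→D 3·18=54. Service 288; fixed 64; total 352.
{A, B, C, D, E}: Brent→C 2·11=22, Dover→D 6·6=36, Pell→B 4·16=64, Norris→D 2·21=42, Ryde→D 3·6=18, Kent→E 2·18=36, Largo→D 3·18=54. Service 272; fixed 84; total 356.
No other subset beats 332.

Open B, C, D and E; minimum total cost 332.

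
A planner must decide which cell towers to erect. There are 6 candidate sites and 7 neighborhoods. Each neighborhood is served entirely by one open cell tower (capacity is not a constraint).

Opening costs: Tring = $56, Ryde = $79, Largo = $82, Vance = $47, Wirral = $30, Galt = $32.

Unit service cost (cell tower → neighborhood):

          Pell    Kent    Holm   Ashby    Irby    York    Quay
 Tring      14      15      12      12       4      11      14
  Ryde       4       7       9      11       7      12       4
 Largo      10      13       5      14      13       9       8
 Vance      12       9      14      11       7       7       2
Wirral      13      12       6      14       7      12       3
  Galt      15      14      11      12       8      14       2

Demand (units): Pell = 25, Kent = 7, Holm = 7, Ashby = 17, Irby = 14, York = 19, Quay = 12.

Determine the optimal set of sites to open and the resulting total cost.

Open Ryde and Vance; minimum total cost 780.

For any fixed open set, each neighborhood goes to its cheapest open site; total = fixed + service.
{Ryde, Vance}: Pell→Ryde 4·25=100, Kent→Ryde 7·7=49, Holm→Ryde 9·7=63, Ashby→Ryde 11·17=187, Irby→Ryde 7·14=98, York→Vance 7·19=133, Quay→Vance 2·12=24. Service 654; fixed 126; total 780.
{Ryde, Vance, Wirral}: service 633 + fixed 156 = 789
{Tring, Ryde, Vance}: Pell→Ryde 4·25=100, Kent→Ryde 7·7=49, Holm→Ryde 9·7=63, Ashby→Ryde 11·17=187, Irby→Tring 4·14=56, York→Vance 7·19=133, Quay→Vance 2·12=24. Service 612; fixed 182; total 794.
{Tring, Ryde, Largo, Vance, Wirral, Galt}: service 584 + fixed 326 = 910
No other subset beats 780.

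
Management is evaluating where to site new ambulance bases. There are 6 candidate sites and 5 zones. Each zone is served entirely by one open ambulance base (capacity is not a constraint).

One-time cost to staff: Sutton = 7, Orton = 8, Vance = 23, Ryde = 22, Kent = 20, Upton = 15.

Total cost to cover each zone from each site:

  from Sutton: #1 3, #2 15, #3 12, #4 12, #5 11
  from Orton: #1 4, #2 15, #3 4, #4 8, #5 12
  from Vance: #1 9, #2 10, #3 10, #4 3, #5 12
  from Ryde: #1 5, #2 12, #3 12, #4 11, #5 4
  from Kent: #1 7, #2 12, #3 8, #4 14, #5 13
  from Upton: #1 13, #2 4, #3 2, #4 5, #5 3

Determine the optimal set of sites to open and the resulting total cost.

For any fixed open set, each zone goes to its cheapest open site; total = fixed + service.
{Sutton, Upton}: #1→Sutton 3, #2→Upton 4, #3→Upton 2, #4→Upton 5, #5→Upton 3. Service 17; fixed 22; total 39.
{Orton, Upton}: service 18 + fixed 23 = 41
{Upton}: service 27 + fixed 15 = 42
{Sutton, Orton, Vance, Ryde, Kent, Upton}: service 15 + fixed 95 = 110
No other subset beats 39.

Open Sutton and Upton; minimum total cost 39.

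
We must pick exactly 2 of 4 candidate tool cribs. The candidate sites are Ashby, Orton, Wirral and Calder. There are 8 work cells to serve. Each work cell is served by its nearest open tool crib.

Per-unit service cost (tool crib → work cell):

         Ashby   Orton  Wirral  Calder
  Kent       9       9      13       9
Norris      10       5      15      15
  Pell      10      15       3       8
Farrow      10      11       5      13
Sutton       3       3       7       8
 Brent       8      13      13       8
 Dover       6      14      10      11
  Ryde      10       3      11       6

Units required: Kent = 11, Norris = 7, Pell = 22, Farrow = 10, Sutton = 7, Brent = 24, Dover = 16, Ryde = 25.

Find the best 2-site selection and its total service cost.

With exactly 2 open, each work cell uses its cheapest among the chosen.
{Orton, Wirral}: Kent→Orton 9·11=99, Norris→Orton 5·7=35, Pell→Wirral 3·22=66, Farrow→Wirral 5·10=50, Sutton→Orton 3·7=21, Brent→Orton 13·24=312, Dover→Wirral 10·16=160, Ryde→Orton 3·25=75. Service cost 818.
{Ashby, Orton}: service cost 838
{Ashby, Wirral}: service cost 844
Among all 6 size-2 choices, {Orton, Wirral} is lowest.

Choose Orton and Wirral; total service cost 818.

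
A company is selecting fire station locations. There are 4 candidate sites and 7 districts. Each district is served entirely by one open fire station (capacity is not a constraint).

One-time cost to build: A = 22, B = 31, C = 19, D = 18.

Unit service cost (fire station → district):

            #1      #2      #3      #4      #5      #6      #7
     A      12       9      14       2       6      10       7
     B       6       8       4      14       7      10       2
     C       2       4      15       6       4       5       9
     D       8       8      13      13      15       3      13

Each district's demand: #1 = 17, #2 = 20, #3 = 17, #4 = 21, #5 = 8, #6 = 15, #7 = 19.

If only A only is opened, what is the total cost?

Total cost: 1017

Each district is assigned to its cheapest site among the open ones.
{A}: #1→A 12·17=204, #2→A 9·20=180, #3→A 14·17=238, #4→A 2·21=42, #5→A 6·8=48, #6→A 10·15=150, #7→A 7·19=133. Service 995; fixed 22; total 1017.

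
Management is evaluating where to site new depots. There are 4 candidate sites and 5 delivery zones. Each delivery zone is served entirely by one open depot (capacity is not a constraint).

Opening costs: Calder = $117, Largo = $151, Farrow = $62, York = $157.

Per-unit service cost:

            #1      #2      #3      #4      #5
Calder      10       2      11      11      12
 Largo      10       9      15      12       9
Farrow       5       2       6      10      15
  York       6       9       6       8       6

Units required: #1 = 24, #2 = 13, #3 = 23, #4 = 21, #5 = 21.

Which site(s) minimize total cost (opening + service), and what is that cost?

Open Farrow and York; minimum total cost 797.

For any fixed open set, each delivery zone goes to its cheapest open site; total = fixed + service.
{Farrow, York}: #1→Farrow 5·24=120, #2→Farrow 2·13=26, #3→Farrow 6·23=138, #4→York 8·21=168, #5→York 6·21=126. Service 578; fixed 219; total 797.
{York}: service 693 + fixed 157 = 850
{Farrow}: #1→Farrow 5·24=120, #2→Farrow 2·13=26, #3→Farrow 6·23=138, #4→Farrow 10·21=210, #5→Farrow 15·21=315. Service 809; fixed 62; total 871.
{Calder, Largo, Farrow, York}: service 578 + fixed 487 = 1065
No other subset beats 797.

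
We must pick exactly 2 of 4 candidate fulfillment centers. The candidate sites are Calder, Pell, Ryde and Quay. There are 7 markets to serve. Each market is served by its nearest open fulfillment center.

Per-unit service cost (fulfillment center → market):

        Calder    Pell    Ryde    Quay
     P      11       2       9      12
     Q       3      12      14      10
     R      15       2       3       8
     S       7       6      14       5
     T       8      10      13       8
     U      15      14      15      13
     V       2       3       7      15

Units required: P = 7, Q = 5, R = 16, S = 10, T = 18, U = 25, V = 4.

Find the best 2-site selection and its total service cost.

Choose Calder and Pell; total service cost 623.

With exactly 2 open, each market uses its cheapest among the chosen.
{Calder, Pell}: P→Pell 2·7=14, Q→Calder 3·5=15, R→Pell 2·16=32, S→Pell 6·10=60, T→Calder 8·18=144, U→Pell 14·25=350, V→Calder 2·4=8. Service cost 623.
{Pell, Quay}: service cost 627
{Pell, Ryde}: service cost 708
Among all 6 size-2 choices, {Calder, Pell} is lowest.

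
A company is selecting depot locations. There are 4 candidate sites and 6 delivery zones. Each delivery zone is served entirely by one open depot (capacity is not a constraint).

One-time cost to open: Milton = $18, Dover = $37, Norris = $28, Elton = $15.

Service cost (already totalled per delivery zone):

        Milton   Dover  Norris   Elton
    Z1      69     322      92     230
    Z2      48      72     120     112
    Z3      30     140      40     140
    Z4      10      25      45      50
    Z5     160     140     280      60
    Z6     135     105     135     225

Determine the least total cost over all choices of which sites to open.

For any fixed open set, each delivery zone goes to its cheapest open site; total = fixed + service.
{Milton, Elton}: Z1→Milton 69, Z2→Milton 48, Z3→Milton 30, Z4→Milton 10, Z5→Elton 60, Z6→Milton 135. Service 352; fixed 33; total 385.
{Milton, Dover, Elton}: service 322 + fixed 70 = 392
{Milton, Norris, Elton}: service 352 + fixed 61 = 413
{Milton, Dover, Norris, Elton}: service 322 + fixed 98 = 420
No other subset beats 385.

Minimum total cost: 385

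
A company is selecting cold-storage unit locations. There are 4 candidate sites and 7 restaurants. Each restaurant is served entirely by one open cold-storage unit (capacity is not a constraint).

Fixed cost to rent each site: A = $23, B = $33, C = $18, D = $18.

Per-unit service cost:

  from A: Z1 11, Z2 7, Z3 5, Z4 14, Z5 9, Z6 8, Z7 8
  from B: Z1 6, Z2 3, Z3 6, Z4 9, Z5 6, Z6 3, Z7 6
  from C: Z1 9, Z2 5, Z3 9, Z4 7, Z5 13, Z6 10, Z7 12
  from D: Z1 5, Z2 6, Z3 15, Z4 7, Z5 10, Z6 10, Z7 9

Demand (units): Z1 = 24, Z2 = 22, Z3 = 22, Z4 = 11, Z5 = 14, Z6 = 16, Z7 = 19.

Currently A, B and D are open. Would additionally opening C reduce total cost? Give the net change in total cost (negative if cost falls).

Current service cost with {A, B, D}: 619.
Adding C: each restaurant re-picks its cheapest; new service cost 619, saving 0.
Extra fixed cost: 18. Net change = 18 − 0 = 18.
(Totals: 693 → 711.)

No — net change +18 (cost rises by 18).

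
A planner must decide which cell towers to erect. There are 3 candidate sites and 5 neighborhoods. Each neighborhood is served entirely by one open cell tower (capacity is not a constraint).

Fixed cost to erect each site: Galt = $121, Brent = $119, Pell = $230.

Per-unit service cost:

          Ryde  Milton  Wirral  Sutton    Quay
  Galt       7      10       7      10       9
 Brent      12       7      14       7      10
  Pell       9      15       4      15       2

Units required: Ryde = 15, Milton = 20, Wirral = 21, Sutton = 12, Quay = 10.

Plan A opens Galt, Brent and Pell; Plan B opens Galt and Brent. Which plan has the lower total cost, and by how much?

Plan A: {Galt, Brent, Pell}: Ryde→Galt 7·15=105, Milton→Brent 7·20=140, Wirral→Pell 4·21=84, Sutton→Brent 7·12=84, Quay→Pell 2·10=20. Service 433; fixed 470; total 903.
Plan B: {Galt, Brent}: Ryde→Galt 7·15=105, Milton→Brent 7·20=140, Wirral→Galt 7·21=147, Sutton→Brent 7·12=84, Quay→Galt 9·10=90. Service 566; fixed 240; total 806.
Difference: |903 − 806| = 97.

Plan B is cheaper by 97.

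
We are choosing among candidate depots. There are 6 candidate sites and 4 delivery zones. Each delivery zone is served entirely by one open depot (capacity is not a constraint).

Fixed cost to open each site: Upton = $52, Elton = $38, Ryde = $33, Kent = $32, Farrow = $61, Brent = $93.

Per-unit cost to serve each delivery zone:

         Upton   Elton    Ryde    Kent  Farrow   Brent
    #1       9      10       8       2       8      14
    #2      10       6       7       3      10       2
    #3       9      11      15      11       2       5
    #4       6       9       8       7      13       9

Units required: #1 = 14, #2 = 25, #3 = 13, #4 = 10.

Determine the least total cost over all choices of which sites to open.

Minimum total cost: 292

For any fixed open set, each delivery zone goes to its cheapest open site; total = fixed + service.
{Kent, Farrow}: #1→Kent 2·14=28, #2→Kent 3·25=75, #3→Farrow 2·13=26, #4→Kent 7·10=70. Service 199; fixed 93; total 292.
{Ryde, Kent, Farrow}: #1→Kent 2·14=28, #2→Kent 3·25=75, #3→Farrow 2·13=26, #4→Kent 7·10=70. Service 199; fixed 126; total 325.
{Elton, Kent, Farrow}: service 199 + fixed 131 = 330
{Upton, Elton, Ryde, Kent, Farrow, Brent}: service 164 + fixed 309 = 473
No other subset beats 292.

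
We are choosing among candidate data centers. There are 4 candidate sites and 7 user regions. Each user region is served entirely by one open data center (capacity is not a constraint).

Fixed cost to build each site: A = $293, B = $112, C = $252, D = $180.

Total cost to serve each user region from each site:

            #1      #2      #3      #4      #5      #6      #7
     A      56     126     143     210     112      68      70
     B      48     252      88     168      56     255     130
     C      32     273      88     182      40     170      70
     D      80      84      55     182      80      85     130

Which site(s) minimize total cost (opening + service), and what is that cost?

For any fixed open set, each user region goes to its cheapest open site; total = fixed + service.
{D}: #1→D 80, #2→D 84, #3→D 55, #4→D 182, #5→D 80, #6→D 85, #7→D 130. Service 696; fixed 180; total 876.
{B, D}: service 626 + fixed 292 = 918
{C, D}: service 548 + fixed 432 = 980
{A, B, C, D}: service 517 + fixed 837 = 1354
No other subset beats 876.

Open D only; minimum total cost 876.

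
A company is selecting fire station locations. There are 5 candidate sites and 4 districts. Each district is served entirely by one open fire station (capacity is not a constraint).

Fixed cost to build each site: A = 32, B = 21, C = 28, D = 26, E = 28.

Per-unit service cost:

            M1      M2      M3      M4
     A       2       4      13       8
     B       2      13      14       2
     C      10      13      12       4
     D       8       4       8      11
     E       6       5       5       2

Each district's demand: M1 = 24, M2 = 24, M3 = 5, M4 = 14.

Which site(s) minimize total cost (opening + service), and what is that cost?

For any fixed open set, each district goes to its cheapest open site; total = fixed + service.
{A, E}: M1→A 2·24=48, M2→A 4·24=96, M3→E 5·5=25, M4→E 2·14=28. Service 197; fixed 60; total 257.
{B, D}: M1→B 2·24=48, M2→D 4·24=96, M3→D 8·5=40, M4→B 2·14=28. Service 212; fixed 47; total 259.
{B, E}: M1→B 2·24=48, M2→E 5·24=120, M3→E 5·5=25, M4→B 2·14=28. Service 221; fixed 49; total 270.
{A, B, C, D, E}: M1→A 2·24=48, M2→A 4·24=96, M3→E 5·5=25, M4→B 2·14=28. Service 197; fixed 135; total 332.
No other subset beats 257.

Open A and E; minimum total cost 257.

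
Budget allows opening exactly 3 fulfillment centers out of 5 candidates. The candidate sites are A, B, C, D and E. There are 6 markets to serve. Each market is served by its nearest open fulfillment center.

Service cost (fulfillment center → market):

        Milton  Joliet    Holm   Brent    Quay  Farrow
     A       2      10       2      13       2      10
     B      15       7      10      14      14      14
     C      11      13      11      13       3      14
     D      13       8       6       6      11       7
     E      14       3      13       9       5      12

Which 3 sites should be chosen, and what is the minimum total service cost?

With exactly 3 open, each market uses its cheapest among the chosen.
{A, D, E}: Milton→A 2, Joliet→E 3, Holm→A 2, Brent→D 6, Quay→A 2, Farrow→D 7. Service cost 22.
{A, B, D}: service cost 26
{A, C, D}: service cost 27
Among all 10 size-3 choices, {A, D, E} is lowest.

Choose A, D and E; total service cost 22.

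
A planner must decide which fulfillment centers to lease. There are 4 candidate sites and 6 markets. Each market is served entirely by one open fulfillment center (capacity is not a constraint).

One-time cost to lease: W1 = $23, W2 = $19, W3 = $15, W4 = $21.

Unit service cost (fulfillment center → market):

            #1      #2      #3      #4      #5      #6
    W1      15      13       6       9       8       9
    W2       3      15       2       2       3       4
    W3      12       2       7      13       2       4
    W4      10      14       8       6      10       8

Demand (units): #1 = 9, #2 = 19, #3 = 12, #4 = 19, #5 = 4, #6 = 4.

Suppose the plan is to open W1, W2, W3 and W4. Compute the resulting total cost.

Each market is assigned to its cheapest site among the open ones.
{W1, W2, W3, W4}: #1→W2 3·9=27, #2→W3 2·19=38, #3→W2 2·12=24, #4→W2 2·19=38, #5→W3 2·4=8, #6→W2 4·4=16. Service 151; fixed 78; total 229.

Total cost: 229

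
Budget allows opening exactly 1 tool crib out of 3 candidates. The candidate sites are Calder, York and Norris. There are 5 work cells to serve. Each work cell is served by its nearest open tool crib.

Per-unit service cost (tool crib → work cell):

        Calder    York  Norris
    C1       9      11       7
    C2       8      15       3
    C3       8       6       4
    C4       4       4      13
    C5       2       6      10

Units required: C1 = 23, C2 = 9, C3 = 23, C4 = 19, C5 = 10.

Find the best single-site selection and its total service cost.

With exactly 1 open, each work cell uses its cheapest among the chosen.
{Calder}: C1→Calder 9·23=207, C2→Calder 8·9=72, C3→Calder 8·23=184, C4→Calder 4·19=76, C5→Calder 2·10=20. Service cost 559.
{Norris}: service cost 627
{York}: service cost 662
Among all 3 size-1 choices, {Calder} is lowest.

Choose Calder only; total service cost 559.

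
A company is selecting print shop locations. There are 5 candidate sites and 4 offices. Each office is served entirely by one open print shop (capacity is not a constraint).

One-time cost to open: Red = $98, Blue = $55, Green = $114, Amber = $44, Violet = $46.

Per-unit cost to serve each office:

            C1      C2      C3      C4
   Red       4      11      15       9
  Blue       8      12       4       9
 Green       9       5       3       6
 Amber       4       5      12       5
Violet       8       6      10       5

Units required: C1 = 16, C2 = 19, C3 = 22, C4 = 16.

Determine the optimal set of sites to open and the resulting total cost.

Open Blue and Amber; minimum total cost 426.

For any fixed open set, each office goes to its cheapest open site; total = fixed + service.
{Blue, Amber}: C1→Amber 4·16=64, C2→Amber 5·19=95, C3→Blue 4·22=88, C4→Amber 5·16=80. Service 327; fixed 99; total 426.
{Green, Amber}: service 305 + fixed 158 = 463
{Blue, Amber, Violet}: C1→Amber 4·16=64, C2→Amber 5·19=95, C3→Blue 4·22=88, C4→Amber 5·16=80. Service 327; fixed 145; total 472.
{Red, Blue, Green, Amber, Violet}: service 305 + fixed 357 = 662
No other subset beats 426.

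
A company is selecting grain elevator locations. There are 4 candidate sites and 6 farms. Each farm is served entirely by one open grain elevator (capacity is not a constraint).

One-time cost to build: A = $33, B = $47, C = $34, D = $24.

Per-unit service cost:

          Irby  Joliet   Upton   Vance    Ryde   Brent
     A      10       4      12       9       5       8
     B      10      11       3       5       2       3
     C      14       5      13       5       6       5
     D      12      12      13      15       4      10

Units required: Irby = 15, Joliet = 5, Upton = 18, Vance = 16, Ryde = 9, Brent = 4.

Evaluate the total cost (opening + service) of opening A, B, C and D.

Total cost: 472

Each farm is assigned to its cheapest site among the open ones.
{A, B, C, D}: Irby→A 10·15=150, Joliet→A 4·5=20, Upton→B 3·18=54, Vance→B 5·16=80, Ryde→B 2·9=18, Brent→B 3·4=12. Service 334; fixed 138; total 472.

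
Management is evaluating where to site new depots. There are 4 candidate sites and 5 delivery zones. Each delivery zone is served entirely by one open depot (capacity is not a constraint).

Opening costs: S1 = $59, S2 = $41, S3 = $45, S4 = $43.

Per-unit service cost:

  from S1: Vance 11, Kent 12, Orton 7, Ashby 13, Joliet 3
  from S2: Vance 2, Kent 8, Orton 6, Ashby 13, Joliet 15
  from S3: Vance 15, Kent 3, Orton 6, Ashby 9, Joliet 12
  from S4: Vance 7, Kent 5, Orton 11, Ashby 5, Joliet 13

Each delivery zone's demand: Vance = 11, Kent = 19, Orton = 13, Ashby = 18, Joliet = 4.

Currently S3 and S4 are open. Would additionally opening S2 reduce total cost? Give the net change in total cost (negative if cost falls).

Yes — net change −14 (cost falls by 14).

Current service cost with {S3, S4}: 350.
Adding S2: each delivery zone re-picks its cheapest; new service cost 295, saving 55.
Extra fixed cost: 41. Net change = 41 − 55 = -14.
(Totals: 438 → 424.)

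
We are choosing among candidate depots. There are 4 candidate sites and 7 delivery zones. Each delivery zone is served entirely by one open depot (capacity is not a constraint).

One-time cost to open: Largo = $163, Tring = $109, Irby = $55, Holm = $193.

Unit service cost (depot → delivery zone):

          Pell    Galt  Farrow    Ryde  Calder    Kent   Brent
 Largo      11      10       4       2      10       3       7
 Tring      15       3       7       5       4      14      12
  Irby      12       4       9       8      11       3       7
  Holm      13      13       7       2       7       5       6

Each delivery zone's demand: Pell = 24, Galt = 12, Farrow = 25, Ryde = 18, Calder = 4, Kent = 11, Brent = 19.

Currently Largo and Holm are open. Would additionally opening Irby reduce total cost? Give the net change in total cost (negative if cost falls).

Yes — net change −17 (cost falls by 17).

Current service cost with {Largo, Holm}: 695.
Adding Irby: each delivery zone re-picks its cheapest; new service cost 623, saving 72.
Extra fixed cost: 55. Net change = 55 − 72 = -17.
(Totals: 1051 → 1034.)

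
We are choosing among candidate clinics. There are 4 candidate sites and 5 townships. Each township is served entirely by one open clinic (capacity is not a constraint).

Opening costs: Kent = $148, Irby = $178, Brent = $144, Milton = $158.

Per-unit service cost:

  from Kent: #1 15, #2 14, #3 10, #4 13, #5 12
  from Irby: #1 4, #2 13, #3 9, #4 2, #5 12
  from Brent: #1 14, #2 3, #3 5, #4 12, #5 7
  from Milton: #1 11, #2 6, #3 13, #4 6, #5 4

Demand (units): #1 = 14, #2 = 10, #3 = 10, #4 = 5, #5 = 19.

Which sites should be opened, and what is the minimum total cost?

Open Irby and Brent; minimum total cost 601.

For any fixed open set, each township goes to its cheapest open site; total = fixed + service.
{Irby, Brent}: #1→Irby 4·14=56, #2→Brent 3·10=30, #3→Brent 5·10=50, #4→Irby 2·5=10, #5→Brent 7·19=133. Service 279; fixed 322; total 601.
{Milton}: #1→Milton 11·14=154, #2→Milton 6·10=60, #3→Milton 13·10=130, #4→Milton 6·5=30, #5→Milton 4·19=76. Service 450; fixed 158; total 608.
{Brent}: service 469 + fixed 144 = 613
{Kent, Irby, Brent, Milton}: #1→Irby 4·14=56, #2→Brent 3·10=30, #3→Brent 5·10=50, #4→Irby 2·5=10, #5→Milton 4·19=76. Service 222; fixed 628; total 850.
No other subset beats 601.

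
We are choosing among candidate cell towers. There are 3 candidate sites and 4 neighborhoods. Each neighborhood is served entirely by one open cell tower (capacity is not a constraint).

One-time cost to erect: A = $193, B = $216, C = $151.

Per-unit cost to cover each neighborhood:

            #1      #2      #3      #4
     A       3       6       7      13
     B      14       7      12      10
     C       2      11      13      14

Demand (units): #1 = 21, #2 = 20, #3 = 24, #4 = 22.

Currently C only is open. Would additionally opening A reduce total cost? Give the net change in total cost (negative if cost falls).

Current service cost with {C}: 882.
Adding A: each neighborhood re-picks its cheapest; new service cost 616, saving 266.
Extra fixed cost: 193. Net change = 193 − 266 = -73.
(Totals: 1033 → 960.)

Yes — net change −73 (cost falls by 73).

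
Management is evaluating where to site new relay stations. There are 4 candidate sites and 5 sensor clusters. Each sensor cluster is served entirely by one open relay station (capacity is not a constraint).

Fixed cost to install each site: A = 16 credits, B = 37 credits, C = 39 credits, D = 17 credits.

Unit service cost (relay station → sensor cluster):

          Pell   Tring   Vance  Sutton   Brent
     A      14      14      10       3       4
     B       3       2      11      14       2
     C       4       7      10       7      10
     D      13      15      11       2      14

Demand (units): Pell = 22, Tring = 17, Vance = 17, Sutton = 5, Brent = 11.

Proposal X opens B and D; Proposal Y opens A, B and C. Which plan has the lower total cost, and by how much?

Proposal X is cheaper by 26.

Proposal X: {B, D}: Pell→B 3·22=66, Tring→B 2·17=34, Vance→B 11·17=187, Sutton→D 2·5=10, Brent→B 2·11=22. Service 319; fixed 54; total 373.
Proposal Y: {A, B, C}: Pell→B 3·22=66, Tring→B 2·17=34, Vance→A 10·17=170, Sutton→A 3·5=15, Brent→B 2·11=22. Service 307; fixed 92; total 399.
Difference: |373 − 399| = 26.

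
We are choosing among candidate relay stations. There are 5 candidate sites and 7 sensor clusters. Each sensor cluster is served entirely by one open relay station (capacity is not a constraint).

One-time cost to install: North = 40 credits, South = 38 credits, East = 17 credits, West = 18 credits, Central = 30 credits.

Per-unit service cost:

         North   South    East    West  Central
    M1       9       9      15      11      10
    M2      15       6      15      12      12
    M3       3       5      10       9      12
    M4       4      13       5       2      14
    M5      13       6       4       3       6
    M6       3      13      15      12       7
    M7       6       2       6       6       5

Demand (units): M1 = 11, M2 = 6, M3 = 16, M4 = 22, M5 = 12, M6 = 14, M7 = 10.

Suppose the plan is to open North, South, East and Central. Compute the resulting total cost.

Each sensor cluster is assigned to its cheapest site among the open ones.
{North, South, East, Central}: M1→North 9·11=99, M2→South 6·6=36, M3→North 3·16=48, M4→North 4·22=88, M5→East 4·12=48, M6→North 3·14=42, M7→South 2·10=20. Service 381; fixed 125; total 506.

Total cost: 506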